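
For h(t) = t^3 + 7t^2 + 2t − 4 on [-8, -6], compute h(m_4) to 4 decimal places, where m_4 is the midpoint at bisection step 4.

h(-7) = -18 < 0, so the root lies in [-7, -6]
h(-6.5) = 4.125 > 0, so the root lies in [-7, -6.5]
h(-6.75) = -6.109375 < 0, so the root lies in [-6.75, -6.5]
h(-6.625) = -0.791 < 0, so the root lies in [-6.625, -6.5]

-0.7910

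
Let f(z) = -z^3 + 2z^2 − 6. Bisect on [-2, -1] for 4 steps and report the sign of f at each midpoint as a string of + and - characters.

+-+-

midpoint -1.5: f = 1.875 > 0 → [-1.5, -1]
midpoint -1.25: f = -0.921875 < 0 → [-1.5, -1.25]
midpoint -1.375: f = 0.380859 > 0 → [-1.375, -1.25]
midpoint -1.3125: f = -0.2937 < 0 → [-1.375, -1.3125]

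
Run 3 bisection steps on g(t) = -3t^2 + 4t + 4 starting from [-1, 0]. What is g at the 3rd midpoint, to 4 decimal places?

0.3281

t = -0.5 gives g = 1.25, positive; keep [-1, -0.5]
t = -0.75 gives g = -0.6875, negative; keep [-0.75, -0.5]
t = -0.625 gives g = 0.328125, positive; keep [-0.75, -0.625]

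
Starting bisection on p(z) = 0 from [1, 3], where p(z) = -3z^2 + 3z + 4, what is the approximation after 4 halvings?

1.875

p(2) = -2 < 0, so the root lies in [1, 2]
p(1.5) = 1.75 > 0, so the root lies in [1.5, 2]
p(1.75) = 0.0625 > 0, so the root lies in [1.75, 2]
p(1.875) = -0.9219 < 0, so the root lies in [1.75, 1.875]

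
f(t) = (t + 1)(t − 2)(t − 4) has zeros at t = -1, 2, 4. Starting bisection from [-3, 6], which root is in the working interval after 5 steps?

m = 1.5, f(m) = 3.125 (+); new bracket [-3, 1.5]
m = -0.75, f(m) = 3.265625 (+); new bracket [-3, -0.75]
m = -1.875, f(m) = -19.919922 (−); new bracket [-1.875, -0.75]
m = -1.3125, f(m) = -5.4993 (−); new bracket [-1.3125, -0.75]
m = -1.03125, f(m) = -0.4766 (−); new bracket [-1.03125, -0.75]

-1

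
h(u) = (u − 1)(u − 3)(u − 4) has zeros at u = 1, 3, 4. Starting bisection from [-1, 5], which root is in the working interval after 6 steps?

1

midpoint 2: h = 2 > 0 → [-1, 2]
midpoint 0.5: h = -4.375 < 0 → [0.5, 2]
midpoint 1.25: h = 1.203125 > 0 → [0.5, 1.25]
midpoint 0.875: h = -0.8301 < 0 → [0.875, 1.25]
midpoint 1.0625: h = 0.3557 > 0 → [0.875, 1.0625]
midpoint 0.96875: h = -0.1924 < 0 → [0.96875, 1.0625]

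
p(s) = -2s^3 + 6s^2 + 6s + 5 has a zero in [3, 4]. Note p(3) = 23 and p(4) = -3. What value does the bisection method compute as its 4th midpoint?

midpoint 3.5: p = 13.75 > 0 → [3.5, 4]
midpoint 3.75: p = 6.40625 > 0 → [3.75, 4]
midpoint 3.875: p = 1.972656 > 0 → [3.875, 4]
midpoint 3.9375: p = -0.4448 < 0 → [3.875, 3.9375]

3.9375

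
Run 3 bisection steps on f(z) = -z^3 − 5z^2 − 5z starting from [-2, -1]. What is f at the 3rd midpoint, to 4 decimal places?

0.0215

f(-1.5) = -0.375 < 0, so the root lies in [-1.5, -1]
f(-1.25) = 0.390625 > 0, so the root lies in [-1.5, -1.25]
f(-1.375) = 0.021484 > 0, so the root lies in [-1.5, -1.375]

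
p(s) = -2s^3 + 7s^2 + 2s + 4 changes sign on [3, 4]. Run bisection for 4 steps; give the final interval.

midpoint 3.5: p = 11 > 0 → [3.5, 4]
midpoint 3.75: p = 4.46875 > 0 → [3.75, 4]
midpoint 3.875: p = 0.488281 > 0 → [3.875, 4]
midpoint 3.9375: p = -1.6909 < 0 → [3.875, 3.9375]

[3.875, 3.9375]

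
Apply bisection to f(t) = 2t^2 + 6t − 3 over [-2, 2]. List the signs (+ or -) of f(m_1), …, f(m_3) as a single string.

midpoint 0: f = -3 < 0 → [0, 2]
midpoint 1: f = 5 > 0 → [0, 1]
midpoint 0.5: f = 0.5 > 0 → [0, 0.5]

-++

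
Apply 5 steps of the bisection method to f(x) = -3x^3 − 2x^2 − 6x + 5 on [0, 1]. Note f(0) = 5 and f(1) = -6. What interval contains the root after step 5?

f(0.5) = 1.125 > 0, so the root lies in [0.5, 1]
f(0.75) = -1.890625 < 0, so the root lies in [0.5, 0.75]
f(0.625) = -0.263672 < 0, so the root lies in [0.5, 0.625]
f(0.5625) = 0.4583 > 0, so the root lies in [0.5625, 0.625]
f(0.59375) = 0.1045 > 0, so the root lies in [0.59375, 0.625]

[0.59375, 0.625]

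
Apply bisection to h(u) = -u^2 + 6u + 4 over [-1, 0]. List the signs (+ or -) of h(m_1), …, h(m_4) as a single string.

+--+

midpoint -0.5: h = 0.75 > 0 → [-1, -0.5]
midpoint -0.75: h = -1.0625 < 0 → [-0.75, -0.5]
midpoint -0.625: h = -0.140625 < 0 → [-0.625, -0.5]
midpoint -0.5625: h = 0.3086 > 0 → [-0.625, -0.5625]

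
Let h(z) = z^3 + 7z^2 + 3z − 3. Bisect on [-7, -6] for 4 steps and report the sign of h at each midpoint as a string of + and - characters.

-+++

z = -6.5 gives h = -1.375, negative; keep [-6.5, -6]
z = -6.25 gives h = 7.546875, positive; keep [-6.5, -6.25]
z = -6.375 gives h = 3.275391, positive; keep [-6.5, -6.375]
z = -6.4375 gives h = 0.9983, positive; keep [-6.5, -6.4375]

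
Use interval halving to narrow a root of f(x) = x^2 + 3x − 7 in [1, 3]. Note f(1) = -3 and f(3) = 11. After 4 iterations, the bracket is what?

[1.5, 1.625]

f(2) = 3 > 0, so the root lies in [1, 2]
f(1.5) = -0.25 < 0, so the root lies in [1.5, 2]
f(1.75) = 1.3125 > 0, so the root lies in [1.5, 1.75]
f(1.625) = 0.5156 > 0, so the root lies in [1.5, 1.625]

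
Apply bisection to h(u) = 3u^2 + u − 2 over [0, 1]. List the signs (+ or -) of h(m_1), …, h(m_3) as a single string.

-+-

h(0.5) = -0.75 < 0, so the root lies in [0.5, 1]
h(0.75) = 0.4375 > 0, so the root lies in [0.5, 0.75]
h(0.625) = -0.203125 < 0, so the root lies in [0.625, 0.75]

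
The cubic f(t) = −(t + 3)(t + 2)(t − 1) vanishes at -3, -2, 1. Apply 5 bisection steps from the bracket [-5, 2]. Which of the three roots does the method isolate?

m = -1.5, f(m) = 1.875 (+); new bracket [-1.5, 2]
m = 0.25, f(m) = 5.484375 (+); new bracket [0.25, 2]
m = 1.125, f(m) = -1.611328 (−); new bracket [0.25, 1.125]
m = 0.6875, f(m) = 3.0969 (+); new bracket [0.6875, 1.125]
m = 0.90625, f(m) = 1.0643 (+); new bracket [0.90625, 1.125]

1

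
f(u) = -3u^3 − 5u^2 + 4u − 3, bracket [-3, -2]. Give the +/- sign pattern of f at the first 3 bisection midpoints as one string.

f(-2.5) = 2.625 > 0, so the root lies in [-2.5, -2]
f(-2.25) = -3.140625 < 0, so the root lies in [-2.5, -2.25]
f(-2.375) = -0.513672 < 0, so the root lies in [-2.5, -2.375]

+--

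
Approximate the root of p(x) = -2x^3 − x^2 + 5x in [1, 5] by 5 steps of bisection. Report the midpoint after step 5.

x = 3 gives p = -48, negative; keep [1, 3]
x = 2 gives p = -10, negative; keep [1, 2]
x = 1.5 gives p = -1.5, negative; keep [1, 1.5]
x = 1.25 gives p = 0.7812, positive; keep [1.25, 1.5]
x = 1.375 gives p = -0.2148, negative; keep [1.25, 1.375]

1.375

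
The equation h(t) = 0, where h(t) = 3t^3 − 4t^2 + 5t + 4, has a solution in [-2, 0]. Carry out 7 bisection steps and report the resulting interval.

h(-1) = -8 < 0, so the root lies in [-1, 0]
h(-0.5) = 0.125 > 0, so the root lies in [-1, -0.5]
h(-0.75) = -3.265625 < 0, so the root lies in [-0.75, -0.5]
h(-0.625) = -1.4199 < 0, so the root lies in [-0.625, -0.5]
h(-0.5625) = -0.6121 < 0, so the root lies in [-0.5625, -0.5]
h(-0.53125) = -0.235 < 0, so the root lies in [-0.53125, -0.5]
h(-0.515625) = -0.0529 < 0, so the root lies in [-0.515625, -0.5]

[-0.515625, -0.5]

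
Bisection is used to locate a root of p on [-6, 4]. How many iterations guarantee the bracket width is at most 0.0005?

Width after n steps is 10/2^n. Need 2^n ≥ 10/0.0005 = 20000.
2^14 = 16384 < 20000 ≤ 2^15 = 32768, so n = 15.

15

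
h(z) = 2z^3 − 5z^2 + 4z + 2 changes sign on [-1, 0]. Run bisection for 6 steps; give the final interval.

[-0.34375, -0.328125]

m = -0.5, h(m) = -1.5 (−); new bracket [-0.5, 0]
m = -0.25, h(m) = 0.65625 (+); new bracket [-0.5, -0.25]
m = -0.375, h(m) = -0.308594 (−); new bracket [-0.375, -0.25]
m = -0.3125, h(m) = 0.2007 (+); new bracket [-0.375, -0.3125]
m = -0.34375, h(m) = -0.0471 (−); new bracket [-0.34375, -0.3125]
m = -0.328125, h(m) = 0.0785 (+); new bracket [-0.34375, -0.328125]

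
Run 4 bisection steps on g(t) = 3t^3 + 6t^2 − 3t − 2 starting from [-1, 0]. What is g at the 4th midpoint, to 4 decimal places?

0.2097

t = -0.5 gives g = 0.625, positive; keep [-0.5, 0]
t = -0.25 gives g = -0.921875, negative; keep [-0.5, -0.25]
t = -0.375 gives g = -0.189453, negative; keep [-0.5, -0.375]
t = -0.4375 gives g = 0.2097, positive; keep [-0.4375, -0.375]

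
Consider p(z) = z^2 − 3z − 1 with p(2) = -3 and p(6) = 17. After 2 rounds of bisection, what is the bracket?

midpoint 4: p = 3 > 0 → [2, 4]
midpoint 3: p = -1 < 0 → [3, 4]

[3, 4]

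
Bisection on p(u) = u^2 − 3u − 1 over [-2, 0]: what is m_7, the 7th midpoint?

m = -1, p(m) = 3 (+); new bracket [-1, 0]
m = -0.5, p(m) = 0.75 (+); new bracket [-0.5, 0]
m = -0.25, p(m) = -0.1875 (−); new bracket [-0.5, -0.25]
m = -0.375, p(m) = 0.2656 (+); new bracket [-0.375, -0.25]
m = -0.3125, p(m) = 0.0352 (+); new bracket [-0.3125, -0.25]
m = -0.28125, p(m) = -0.0771 (−); new bracket [-0.3125, -0.28125]
m = -0.296875, p(m) = -0.0212 (−); new bracket [-0.3125, -0.296875]

-0.296875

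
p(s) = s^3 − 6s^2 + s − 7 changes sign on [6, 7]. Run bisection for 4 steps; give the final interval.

midpoint 6.5: p = 20.625 > 0 → [6, 6.5]
midpoint 6.25: p = 9.015625 > 0 → [6, 6.25]
midpoint 6.125: p = 3.814453 > 0 → [6, 6.125]
midpoint 6.0625: p = 1.3596 > 0 → [6, 6.0625]

[6, 6.0625]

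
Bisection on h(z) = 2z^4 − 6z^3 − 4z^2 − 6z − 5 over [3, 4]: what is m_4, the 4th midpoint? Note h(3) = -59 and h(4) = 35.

3.8125

h(3.5) = -32.125 < 0, so the root lies in [3.5, 4]
h(3.75) = -4.648438 < 0, so the root lies in [3.75, 4]
h(3.875) = 13.512207 > 0, so the root lies in [3.75, 3.875]
h(3.8125) = 4.0342 > 0, so the root lies in [3.75, 3.8125]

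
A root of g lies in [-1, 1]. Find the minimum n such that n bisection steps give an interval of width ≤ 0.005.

9

Width after n steps is 2/2^n. Need 2^n ≥ 2/0.005 = 400.
2^8 = 256 < 400 ≤ 2^9 = 512, so n = 9.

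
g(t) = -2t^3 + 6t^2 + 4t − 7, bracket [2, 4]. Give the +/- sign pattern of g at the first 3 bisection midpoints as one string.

g(3) = 5 > 0, so the root lies in [3, 4]
g(3.5) = -5.25 < 0, so the root lies in [3, 3.5]
g(3.25) = 0.71875 > 0, so the root lies in [3.25, 3.5]

+-+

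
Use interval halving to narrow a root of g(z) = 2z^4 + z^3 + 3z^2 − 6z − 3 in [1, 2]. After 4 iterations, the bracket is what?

[1.1875, 1.25]

midpoint 1.5: g = 8.25 > 0 → [1, 1.5]
midpoint 1.25: g = 1.023438 > 0 → [1, 1.25]
midpoint 1.125: g = -1.325684 < 0 → [1.125, 1.25]
midpoint 1.1875: g = -0.2429 < 0 → [1.1875, 1.25]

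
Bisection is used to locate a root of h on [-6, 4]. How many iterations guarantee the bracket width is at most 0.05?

8

Width after n steps is 10/2^n. Need 2^n ≥ 10/0.05 = 200.
2^7 = 128 < 200 ≤ 2^8 = 256, so n = 8.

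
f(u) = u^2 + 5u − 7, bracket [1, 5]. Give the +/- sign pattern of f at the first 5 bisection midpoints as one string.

++++-

m = 3, f(m) = 17 (+); new bracket [1, 3]
m = 2, f(m) = 7 (+); new bracket [1, 2]
m = 1.5, f(m) = 2.75 (+); new bracket [1, 1.5]
m = 1.25, f(m) = 0.8125 (+); new bracket [1, 1.25]
m = 1.125, f(m) = -0.1094 (−); new bracket [1.125, 1.25]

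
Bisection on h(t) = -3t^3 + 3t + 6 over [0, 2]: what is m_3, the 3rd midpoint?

midpoint 1: h = 6 > 0 → [1, 2]
midpoint 1.5: h = 0.375 > 0 → [1.5, 2]
midpoint 1.75: h = -4.828125 < 0 → [1.5, 1.75]

1.75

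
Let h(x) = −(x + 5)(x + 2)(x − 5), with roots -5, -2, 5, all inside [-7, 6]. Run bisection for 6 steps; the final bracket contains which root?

x = -0.5 gives h = 37.125, positive; keep [-0.5, 6]
x = 2.75 gives h = 82.828125, positive; keep [2.75, 6]
x = 4.375 gives h = 37.353516, positive; keep [4.375, 6]
x = 5.1875 gives h = -13.7292, negative; keep [4.375, 5.1875]
x = 4.78125 gives h = 14.5095, positive; keep [4.78125, 5.1875]
x = 4.984375 gives h = 1.0896, positive; keep [4.984375, 5.1875]

5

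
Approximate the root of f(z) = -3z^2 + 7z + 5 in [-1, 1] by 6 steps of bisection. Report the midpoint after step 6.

f(0) = 5 > 0, so the root lies in [-1, 0]
f(-0.5) = 0.75 > 0, so the root lies in [-1, -0.5]
f(-0.75) = -1.9375 < 0, so the root lies in [-0.75, -0.5]
f(-0.625) = -0.5469 < 0, so the root lies in [-0.625, -0.5]
f(-0.5625) = 0.1133 > 0, so the root lies in [-0.625, -0.5625]
f(-0.59375) = -0.2139 < 0, so the root lies in [-0.59375, -0.5625]

-0.59375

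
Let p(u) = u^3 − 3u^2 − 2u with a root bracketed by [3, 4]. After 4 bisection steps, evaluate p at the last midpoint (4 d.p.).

0.0139

u = 3.5 gives p = -0.875, negative; keep [3.5, 4]
u = 3.75 gives p = 3.046875, positive; keep [3.5, 3.75]
u = 3.625 gives p = 0.962891, positive; keep [3.5, 3.625]
u = 3.5625 gives p = 0.0139, positive; keep [3.5, 3.5625]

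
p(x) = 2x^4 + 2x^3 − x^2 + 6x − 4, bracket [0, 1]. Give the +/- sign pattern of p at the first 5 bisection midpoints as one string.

-++--

x = 0.5 gives p = -0.875, negative; keep [0.5, 1]
x = 0.75 gives p = 1.414062, positive; keep [0.5, 0.75]
x = 0.625 gives p = 0.152832, positive; keep [0.5, 0.625]
x = 0.5625 gives p = -0.3852, negative; keep [0.5625, 0.625]
x = 0.59375 gives p = -0.1228, negative; keep [0.59375, 0.625]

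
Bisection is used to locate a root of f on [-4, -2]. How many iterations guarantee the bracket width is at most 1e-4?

Width after n steps is 2/2^n. Need 2^n ≥ 2/1e-4 = 20000.
2^14 = 16384 < 20000 ≤ 2^15 = 32768, so n = 15.

15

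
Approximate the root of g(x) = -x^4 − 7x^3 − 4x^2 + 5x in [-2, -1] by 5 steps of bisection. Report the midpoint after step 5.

midpoint -1.5: g = 2.0625 > 0 → [-1.5, -1]
midpoint -1.25: g = -1.269531 < 0 → [-1.5, -1.25]
midpoint -1.375: g = 0.185303 > 0 → [-1.375, -1.25]
midpoint -1.3125: g = -0.5938 < 0 → [-1.375, -1.3125]
midpoint -1.34375: g = -0.2173 < 0 → [-1.375, -1.34375]

-1.34375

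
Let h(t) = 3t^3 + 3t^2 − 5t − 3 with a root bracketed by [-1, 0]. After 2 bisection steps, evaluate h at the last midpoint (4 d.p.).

t = -0.5 gives h = -0.125, negative; keep [-1, -0.5]
t = -0.75 gives h = 1.171875, positive; keep [-0.75, -0.5]

1.1719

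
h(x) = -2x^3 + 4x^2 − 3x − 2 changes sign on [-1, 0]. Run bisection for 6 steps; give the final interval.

[-0.40625, -0.390625]

x = -0.5 gives h = 0.75, positive; keep [-0.5, 0]
x = -0.25 gives h = -0.96875, negative; keep [-0.5, -0.25]
x = -0.375 gives h = -0.207031, negative; keep [-0.5, -0.375]
x = -0.4375 gives h = 0.2456, positive; keep [-0.4375, -0.375]
x = -0.40625 gives h = 0.013, positive; keep [-0.40625, -0.375]
x = -0.390625 gives h = -0.0986, negative; keep [-0.40625, -0.390625]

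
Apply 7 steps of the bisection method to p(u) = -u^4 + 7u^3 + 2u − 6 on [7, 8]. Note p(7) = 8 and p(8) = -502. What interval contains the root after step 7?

[7.015625, 7.0234375]

p(7.5) = -201.9375 < 0, so the root lies in [7, 7.5]
p(7.25) = -86.769531 < 0, so the root lies in [7, 7.25]
p(7.125) = -36.963135 < 0, so the root lies in [7, 7.125]
p(7.0625) = -13.8919 < 0, so the root lies in [7, 7.0625]
p(7.03125) = -2.8004 < 0, so the root lies in [7, 7.03125]
p(7.015625) = 2.6359 > 0, so the root lies in [7.015625, 7.03125]
p(7.0234375) = -0.0732 < 0, so the root lies in [7.015625, 7.0234375]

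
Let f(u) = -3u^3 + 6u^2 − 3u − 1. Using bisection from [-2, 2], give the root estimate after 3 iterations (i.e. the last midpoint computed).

-0.5

midpoint 0: f = -1 < 0 → [-2, 0]
midpoint -1: f = 11 > 0 → [-1, 0]
midpoint -0.5: f = 2.375 > 0 → [-0.5, 0]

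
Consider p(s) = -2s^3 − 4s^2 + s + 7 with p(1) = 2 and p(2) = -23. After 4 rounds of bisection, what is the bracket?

s = 1.5 gives p = -7.25, negative; keep [1, 1.5]
s = 1.25 gives p = -1.90625, negative; keep [1, 1.25]
s = 1.125 gives p = 0.214844, positive; keep [1.125, 1.25]
s = 1.1875 gives p = -0.8022, negative; keep [1.125, 1.1875]

[1.125, 1.1875]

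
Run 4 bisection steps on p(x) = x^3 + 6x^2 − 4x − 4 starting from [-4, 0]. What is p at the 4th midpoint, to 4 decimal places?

midpoint -2: p = 20 > 0 → [-2, 0]
midpoint -1: p = 5 > 0 → [-1, 0]
midpoint -0.5: p = -0.625 < 0 → [-1, -0.5]
midpoint -0.75: p = 1.9531 > 0 → [-0.75, -0.5]

1.9531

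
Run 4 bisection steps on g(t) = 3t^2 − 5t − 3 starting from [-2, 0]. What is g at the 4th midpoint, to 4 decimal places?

-0.7031

g(-1) = 5 > 0, so the root lies in [-1, 0]
g(-0.5) = 0.25 > 0, so the root lies in [-0.5, 0]
g(-0.25) = -1.5625 < 0, so the root lies in [-0.5, -0.25]
g(-0.375) = -0.7031 < 0, so the root lies in [-0.5, -0.375]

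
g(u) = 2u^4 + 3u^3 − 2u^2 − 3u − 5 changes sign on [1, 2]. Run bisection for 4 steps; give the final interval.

[1.25, 1.3125]

g(1.5) = 6.25 > 0, so the root lies in [1, 1.5]
g(1.25) = -1.132812 < 0, so the root lies in [1.25, 1.5]
g(1.375) = 2.041504 > 0, so the root lies in [1.25, 1.375]
g(1.3125) = 0.3352 > 0, so the root lies in [1.25, 1.3125]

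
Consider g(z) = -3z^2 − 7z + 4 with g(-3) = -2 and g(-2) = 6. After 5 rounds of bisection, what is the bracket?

midpoint -2.5: g = 2.75 > 0 → [-3, -2.5]
midpoint -2.75: g = 0.5625 > 0 → [-3, -2.75]
midpoint -2.875: g = -0.671875 < 0 → [-2.875, -2.75]
midpoint -2.8125: g = -0.043 < 0 → [-2.8125, -2.75]
midpoint -2.78125: g = 0.2627 > 0 → [-2.8125, -2.78125]

[-2.8125, -2.78125]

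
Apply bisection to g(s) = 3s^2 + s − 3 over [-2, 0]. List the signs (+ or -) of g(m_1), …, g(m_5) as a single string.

s = -1 gives g = -1, negative; keep [-2, -1]
s = -1.5 gives g = 2.25, positive; keep [-1.5, -1]
s = -1.25 gives g = 0.4375, positive; keep [-1.25, -1]
s = -1.125 gives g = -0.3281, negative; keep [-1.25, -1.125]
s = -1.1875 gives g = 0.043, positive; keep [-1.1875, -1.125]

-++-+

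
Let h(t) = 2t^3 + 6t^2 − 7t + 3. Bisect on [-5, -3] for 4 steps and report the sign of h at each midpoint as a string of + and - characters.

midpoint -4: h = -1 < 0 → [-4, -3]
midpoint -3.5: h = 15.25 > 0 → [-4, -3.5]
midpoint -3.75: h = 8.15625 > 0 → [-4, -3.75]
midpoint -3.875: h = 3.8477 > 0 → [-4, -3.875]

-+++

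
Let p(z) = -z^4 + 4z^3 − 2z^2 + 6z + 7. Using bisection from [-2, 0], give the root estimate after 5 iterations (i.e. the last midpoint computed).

-0.6875

m = -1, p(m) = -6 (−); new bracket [-1, 0]
m = -0.5, p(m) = 2.9375 (+); new bracket [-1, -0.5]
m = -0.75, p(m) = -0.628906 (−); new bracket [-0.75, -0.5]
m = -0.625, p(m) = 1.3396 (+); new bracket [-0.75, -0.625]
m = -0.6875, p(m) = 0.4065 (+); new bracket [-0.75, -0.6875]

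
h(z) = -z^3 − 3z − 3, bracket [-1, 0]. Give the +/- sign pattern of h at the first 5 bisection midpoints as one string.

--+-+

m = -0.5, h(m) = -1.375 (−); new bracket [-1, -0.5]
m = -0.75, h(m) = -0.328125 (−); new bracket [-1, -0.75]
m = -0.875, h(m) = 0.294922 (+); new bracket [-0.875, -0.75]
m = -0.8125, h(m) = -0.0261 (−); new bracket [-0.875, -0.8125]
m = -0.84375, h(m) = 0.1319 (+); new bracket [-0.84375, -0.8125]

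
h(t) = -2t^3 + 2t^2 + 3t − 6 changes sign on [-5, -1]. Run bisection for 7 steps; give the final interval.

[-1.46875, -1.4375]

midpoint -3: h = 57 > 0 → [-3, -1]
midpoint -2: h = 12 > 0 → [-2, -1]
midpoint -1.5: h = 0.75 > 0 → [-1.5, -1]
midpoint -1.25: h = -2.7188 < 0 → [-1.5, -1.25]
midpoint -1.375: h = -1.1445 < 0 → [-1.5, -1.375]
midpoint -1.4375: h = -0.2388 < 0 → [-1.5, -1.4375]
midpoint -1.46875: h = 0.2451 > 0 → [-1.46875, -1.4375]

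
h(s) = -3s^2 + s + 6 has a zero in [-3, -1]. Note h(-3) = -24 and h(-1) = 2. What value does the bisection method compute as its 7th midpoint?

midpoint -2: h = -8 < 0 → [-2, -1]
midpoint -1.5: h = -2.25 < 0 → [-1.5, -1]
midpoint -1.25: h = 0.0625 > 0 → [-1.5, -1.25]
midpoint -1.375: h = -1.0469 < 0 → [-1.375, -1.25]
midpoint -1.3125: h = -0.4805 < 0 → [-1.3125, -1.25]
midpoint -1.28125: h = -0.2061 < 0 → [-1.28125, -1.25]
midpoint -1.265625: h = -0.071 < 0 → [-1.265625, -1.25]

-1.265625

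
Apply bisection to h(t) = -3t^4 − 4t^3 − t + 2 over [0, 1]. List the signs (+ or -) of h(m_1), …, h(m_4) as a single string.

m = 0.5, h(m) = 0.8125 (+); new bracket [0.5, 1]
m = 0.75, h(m) = -1.386719 (−); new bracket [0.5, 0.75]
m = 0.625, h(m) = -0.059326 (−); new bracket [0.5, 0.625]
m = 0.5625, h(m) = 0.4252 (+); new bracket [0.5625, 0.625]

+--+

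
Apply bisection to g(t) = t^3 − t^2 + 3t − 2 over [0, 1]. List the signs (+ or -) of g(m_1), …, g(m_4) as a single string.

-+--

t = 0.5 gives g = -0.625, negative; keep [0.5, 1]
t = 0.75 gives g = 0.109375, positive; keep [0.5, 0.75]
t = 0.625 gives g = -0.271484, negative; keep [0.625, 0.75]
t = 0.6875 gives g = -0.0852, negative; keep [0.6875, 0.75]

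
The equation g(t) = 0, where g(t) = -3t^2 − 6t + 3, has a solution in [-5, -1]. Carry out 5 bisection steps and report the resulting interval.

[-2.5, -2.375]

midpoint -3: g = -6 < 0 → [-3, -1]
midpoint -2: g = 3 > 0 → [-3, -2]
midpoint -2.5: g = -0.75 < 0 → [-2.5, -2]
midpoint -2.25: g = 1.3125 > 0 → [-2.5, -2.25]
midpoint -2.375: g = 0.3281 > 0 → [-2.5, -2.375]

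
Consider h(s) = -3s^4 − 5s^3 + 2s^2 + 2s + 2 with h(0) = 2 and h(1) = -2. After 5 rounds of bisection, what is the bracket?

midpoint 0.5: h = 2.6875 > 0 → [0.5, 1]
midpoint 0.75: h = 1.566406 > 0 → [0.75, 1]
midpoint 0.875: h = 0.173096 > 0 → [0.875, 1]
midpoint 0.9375: h = -0.8045 < 0 → [0.875, 0.9375]
midpoint 0.90625: h = -0.2899 < 0 → [0.875, 0.90625]

[0.875, 0.90625]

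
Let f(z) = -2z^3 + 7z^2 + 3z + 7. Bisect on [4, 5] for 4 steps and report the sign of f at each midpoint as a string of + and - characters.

---+

f(4.5) = -20 < 0, so the root lies in [4, 4.5]
f(4.25) = -7.34375 < 0, so the root lies in [4, 4.25]
f(4.125) = -1.894531 < 0, so the root lies in [4, 4.125]
f(4.0625) = 0.6206 > 0, so the root lies in [4.0625, 4.125]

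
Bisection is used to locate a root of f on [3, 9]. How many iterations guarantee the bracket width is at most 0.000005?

Width after n steps is 6/2^n. Need 2^n ≥ 6/0.000005 = 1200000.
2^20 = 1048576 < 1200000 ≤ 2^21 = 2097152, so n = 21.

21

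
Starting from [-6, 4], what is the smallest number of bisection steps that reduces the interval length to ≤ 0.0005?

15

Width after n steps is 10/2^n. Need 2^n ≥ 10/0.0005 = 20000.
2^14 = 16384 < 20000 ≤ 2^15 = 32768, so n = 15.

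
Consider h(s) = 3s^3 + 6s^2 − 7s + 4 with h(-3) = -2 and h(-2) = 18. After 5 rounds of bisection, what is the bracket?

s = -2.5 gives h = 12.125, positive; keep [-3, -2.5]
s = -2.75 gives h = 6.234375, positive; keep [-3, -2.75]
s = -2.875 gives h = 2.427734, positive; keep [-3, -2.875]
s = -2.9375 gives h = 0.2937, positive; keep [-3, -2.9375]
s = -2.96875 gives h = -0.8329, negative; keep [-2.96875, -2.9375]

[-2.96875, -2.9375]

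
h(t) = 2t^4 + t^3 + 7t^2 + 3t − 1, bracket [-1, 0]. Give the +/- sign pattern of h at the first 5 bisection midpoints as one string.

-+-++

midpoint -0.5: h = -0.75 < 0 → [-1, -0.5]
midpoint -0.75: h = 0.898438 > 0 → [-0.75, -0.5]
midpoint -0.625: h = -0.07959 < 0 → [-0.75, -0.625]
midpoint -0.6875: h = 0.368 > 0 → [-0.6875, -0.625]
midpoint -0.65625: h = 0.1342 > 0 → [-0.65625, -0.625]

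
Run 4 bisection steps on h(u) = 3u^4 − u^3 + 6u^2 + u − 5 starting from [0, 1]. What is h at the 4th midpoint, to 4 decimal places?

0.5445

m = 0.5, h(m) = -2.9375 (−); new bracket [0.5, 1]
m = 0.75, h(m) = -0.347656 (−); new bracket [0.75, 1]
m = 0.875, h(m) = 1.557373 (+); new bracket [0.75, 0.875]
m = 0.8125, h(m) = 0.5445 (+); new bracket [0.75, 0.8125]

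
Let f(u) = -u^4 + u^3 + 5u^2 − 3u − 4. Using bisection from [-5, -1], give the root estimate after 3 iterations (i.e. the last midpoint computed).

m = -3, f(m) = -58 (−); new bracket [-3, -1]
m = -2, f(m) = -2 (−); new bracket [-2, -1]
m = -1.5, f(m) = 3.3125 (+); new bracket [-2, -1.5]

-1.5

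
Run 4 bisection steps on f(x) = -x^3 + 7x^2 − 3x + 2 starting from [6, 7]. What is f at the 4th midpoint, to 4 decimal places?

f(6.5) = 3.625 > 0, so the root lies in [6.5, 7]
f(6.75) = -6.859375 < 0, so the root lies in [6.5, 6.75]
f(6.625) = -1.416016 < 0, so the root lies in [6.5, 6.625]
f(6.5625) = 1.1541 > 0, so the root lies in [6.5625, 6.625]

1.1541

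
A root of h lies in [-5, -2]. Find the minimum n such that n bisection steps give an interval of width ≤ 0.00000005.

Width after n steps is 3/2^n. Need 2^n ≥ 3/0.00000005 = 60000000.
2^25 = 33554432 < 60000000 ≤ 2^26 = 67108864, so n = 26.

26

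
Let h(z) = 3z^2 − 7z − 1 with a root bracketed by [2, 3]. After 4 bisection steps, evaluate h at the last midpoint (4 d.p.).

h(2.5) = 0.25 > 0, so the root lies in [2, 2.5]
h(2.25) = -1.5625 < 0, so the root lies in [2.25, 2.5]
h(2.375) = -0.703125 < 0, so the root lies in [2.375, 2.5]
h(2.4375) = -0.2383 < 0, so the root lies in [2.4375, 2.5]

-0.2383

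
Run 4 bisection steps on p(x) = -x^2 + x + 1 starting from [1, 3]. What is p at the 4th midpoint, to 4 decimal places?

m = 2, p(m) = -1 (−); new bracket [1, 2]
m = 1.5, p(m) = 0.25 (+); new bracket [1.5, 2]
m = 1.75, p(m) = -0.3125 (−); new bracket [1.5, 1.75]
m = 1.625, p(m) = -0.0156 (−); new bracket [1.5, 1.625]

-0.0156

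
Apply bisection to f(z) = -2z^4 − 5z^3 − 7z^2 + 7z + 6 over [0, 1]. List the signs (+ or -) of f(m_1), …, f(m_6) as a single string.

f(0.5) = 7 > 0, so the root lies in [0.5, 1]
f(0.75) = 4.570312 > 0, so the root lies in [0.75, 1]
f(0.875) = 2.243652 > 0, so the root lies in [0.875, 1]
f(0.9375) = 0.7453 > 0, so the root lies in [0.9375, 1]
f(0.96875) = -0.0953 < 0, so the root lies in [0.9375, 0.96875]
f(0.953125) = 0.3329 > 0, so the root lies in [0.953125, 0.96875]

++++-+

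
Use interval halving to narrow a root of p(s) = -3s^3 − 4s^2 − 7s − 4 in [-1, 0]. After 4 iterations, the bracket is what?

s = -0.5 gives p = -1.125, negative; keep [-1, -0.5]
s = -0.75 gives p = 0.265625, positive; keep [-0.75, -0.5]
s = -0.625 gives p = -0.455078, negative; keep [-0.75, -0.625]
s = -0.6875 gives p = -0.1033, negative; keep [-0.75, -0.6875]

[-0.75, -0.6875]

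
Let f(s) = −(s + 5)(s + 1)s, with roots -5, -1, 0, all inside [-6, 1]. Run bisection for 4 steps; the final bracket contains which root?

midpoint -2.5: f = -9.375 < 0 → [-6, -2.5]
midpoint -4.25: f = -10.359375 < 0 → [-6, -4.25]
midpoint -5.125: f = 2.642578 > 0 → [-5.125, -4.25]
midpoint -4.6875: f = -5.4016 < 0 → [-5.125, -4.6875]

-5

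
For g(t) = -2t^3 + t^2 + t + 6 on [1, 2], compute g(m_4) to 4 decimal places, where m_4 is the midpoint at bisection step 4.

-0.8110

m = 1.5, g(m) = 3 (+); new bracket [1.5, 2]
m = 1.75, g(m) = 0.09375 (+); new bracket [1.75, 2]
m = 1.875, g(m) = -1.792969 (−); new bracket [1.75, 1.875]
m = 1.8125, g(m) = -0.811 (−); new bracket [1.75, 1.8125]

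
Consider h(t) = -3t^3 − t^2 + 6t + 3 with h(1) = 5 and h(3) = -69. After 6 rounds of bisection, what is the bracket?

m = 2, h(m) = -13 (−); new bracket [1, 2]
m = 1.5, h(m) = -0.375 (−); new bracket [1, 1.5]
m = 1.25, h(m) = 3.078125 (+); new bracket [1.25, 1.5]
m = 1.375, h(m) = 1.5605 (+); new bracket [1.375, 1.5]
m = 1.4375, h(m) = 0.6472 (+); new bracket [1.4375, 1.5]
m = 1.46875, h(m) = 0.15 (+); new bracket [1.46875, 1.5]

[1.46875, 1.5]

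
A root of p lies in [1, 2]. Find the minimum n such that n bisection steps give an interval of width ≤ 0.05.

Width after n steps is 1/2^n. Need 2^n ≥ 1/0.05 = 20.
2^4 = 16 < 20 ≤ 2^5 = 32, so n = 5.

5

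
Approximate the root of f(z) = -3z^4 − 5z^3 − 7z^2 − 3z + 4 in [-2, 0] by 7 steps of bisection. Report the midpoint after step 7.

-1.203125

f(-1) = 2 > 0, so the root lies in [-2, -1]
f(-1.5) = -5.5625 < 0, so the root lies in [-1.5, -1]
f(-1.25) = -0.746094 < 0, so the root lies in [-1.25, -1]
f(-1.125) = 0.8293 > 0, so the root lies in [-1.25, -1.125]
f(-1.1875) = 0.0986 > 0, so the root lies in [-1.25, -1.1875]
f(-1.21875) = -0.3087 < 0, so the root lies in [-1.21875, -1.1875]
f(-1.203125) = -0.1014 < 0, so the root lies in [-1.203125, -1.1875]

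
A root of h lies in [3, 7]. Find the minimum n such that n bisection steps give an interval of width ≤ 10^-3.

Width after n steps is 4/2^n. Need 2^n ≥ 4/10^-3 = 4000.
2^11 = 2048 < 4000 ≤ 2^12 = 4096, so n = 12.

12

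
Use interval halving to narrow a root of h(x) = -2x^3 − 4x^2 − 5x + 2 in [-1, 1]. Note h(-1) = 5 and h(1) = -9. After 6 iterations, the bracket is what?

h(0) = 2 > 0, so the root lies in [0, 1]
h(0.5) = -1.75 < 0, so the root lies in [0, 0.5]
h(0.25) = 0.46875 > 0, so the root lies in [0.25, 0.5]
h(0.375) = -0.543 < 0, so the root lies in [0.25, 0.375]
h(0.3125) = -0.0142 < 0, so the root lies in [0.25, 0.3125]
h(0.28125) = 0.2328 > 0, so the root lies in [0.28125, 0.3125]

[0.28125, 0.3125]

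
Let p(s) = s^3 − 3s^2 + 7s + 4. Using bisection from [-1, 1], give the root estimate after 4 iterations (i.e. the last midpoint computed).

-0.375

p(0) = 4 > 0, so the root lies in [-1, 0]
p(-0.5) = -0.375 < 0, so the root lies in [-0.5, 0]
p(-0.25) = 2.046875 > 0, so the root lies in [-0.5, -0.25]
p(-0.375) = 0.9004 > 0, so the root lies in [-0.5, -0.375]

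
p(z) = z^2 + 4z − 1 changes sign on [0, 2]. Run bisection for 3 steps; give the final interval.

[0, 0.25]

m = 1, p(m) = 4 (+); new bracket [0, 1]
m = 0.5, p(m) = 1.25 (+); new bracket [0, 0.5]
m = 0.25, p(m) = 0.0625 (+); new bracket [0, 0.25]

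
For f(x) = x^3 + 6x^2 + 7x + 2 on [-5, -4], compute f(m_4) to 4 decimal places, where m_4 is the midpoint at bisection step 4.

-0.0139

x = -4.5 gives f = 0.875, positive; keep [-5, -4.5]
x = -4.75 gives f = -3.046875, negative; keep [-4.75, -4.5]
x = -4.625 gives f = -0.962891, negative; keep [-4.625, -4.5]
x = -4.5625 gives f = -0.0139, negative; keep [-4.5625, -4.5]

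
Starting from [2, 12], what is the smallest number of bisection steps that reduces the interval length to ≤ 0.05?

8

Width after n steps is 10/2^n. Need 2^n ≥ 10/0.05 = 200.
2^7 = 128 < 200 ≤ 2^8 = 256, so n = 8.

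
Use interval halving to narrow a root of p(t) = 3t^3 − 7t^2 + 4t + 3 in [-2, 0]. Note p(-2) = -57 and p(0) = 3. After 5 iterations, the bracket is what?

[-0.4375, -0.375]

m = -1, p(m) = -11 (−); new bracket [-1, 0]
m = -0.5, p(m) = -1.125 (−); new bracket [-0.5, 0]
m = -0.25, p(m) = 1.515625 (+); new bracket [-0.5, -0.25]
m = -0.375, p(m) = 0.3574 (+); new bracket [-0.5, -0.375]
m = -0.4375, p(m) = -0.3411 (−); new bracket [-0.4375, -0.375]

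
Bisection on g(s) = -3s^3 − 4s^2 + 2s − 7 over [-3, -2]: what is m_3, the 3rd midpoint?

-2.125

g(-2.5) = 9.875 > 0, so the root lies in [-2.5, -2]
g(-2.25) = 2.421875 > 0, so the root lies in [-2.25, -2]
g(-2.125) = -0.525391 < 0, so the root lies in [-2.25, -2.125]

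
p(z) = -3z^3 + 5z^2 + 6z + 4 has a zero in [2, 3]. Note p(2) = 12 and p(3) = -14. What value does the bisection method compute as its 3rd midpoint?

2.625

p(2.5) = 3.375 > 0, so the root lies in [2.5, 3]
p(2.75) = -4.078125 < 0, so the root lies in [2.5, 2.75]
p(2.625) = -0.060547 < 0, so the root lies in [2.5, 2.625]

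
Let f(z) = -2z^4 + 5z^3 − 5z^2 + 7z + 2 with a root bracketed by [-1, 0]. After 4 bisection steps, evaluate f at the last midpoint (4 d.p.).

f(-0.5) = -3.5 < 0, so the root lies in [-0.5, 0]
f(-0.25) = -0.148438 < 0, so the root lies in [-0.25, 0]
f(-0.125) = 1.036621 > 0, so the root lies in [-0.25, -0.125]
f(-0.1875) = 0.4763 > 0, so the root lies in [-0.25, -0.1875]

0.4763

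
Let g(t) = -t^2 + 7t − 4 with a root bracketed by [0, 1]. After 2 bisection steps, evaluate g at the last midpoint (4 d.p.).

m = 0.5, g(m) = -0.75 (−); new bracket [0.5, 1]
m = 0.75, g(m) = 0.6875 (+); new bracket [0.5, 0.75]

0.6875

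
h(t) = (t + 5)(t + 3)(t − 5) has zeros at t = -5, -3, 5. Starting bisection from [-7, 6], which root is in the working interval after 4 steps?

5

h(-0.5) = -61.875 < 0, so the root lies in [-0.5, 6]
h(2.75) = -100.265625 < 0, so the root lies in [2.75, 6]
h(4.375) = -43.212891 < 0, so the root lies in [4.375, 6]
h(5.1875) = 15.6394 > 0, so the root lies in [4.375, 5.1875]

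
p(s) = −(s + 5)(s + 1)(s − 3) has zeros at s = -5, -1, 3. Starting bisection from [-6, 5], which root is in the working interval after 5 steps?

3

midpoint -0.5: p = 7.875 > 0 → [-0.5, 5]
midpoint 2.25: p = 17.671875 > 0 → [2.25, 5]
midpoint 3.625: p = -24.931641 < 0 → [2.25, 3.625]
midpoint 2.9375: p = 1.9534 > 0 → [2.9375, 3.625]
midpoint 3.28125: p = -9.9715 < 0 → [2.9375, 3.28125]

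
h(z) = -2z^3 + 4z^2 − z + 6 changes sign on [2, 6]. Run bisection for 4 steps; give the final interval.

h(4) = -62 < 0, so the root lies in [2, 4]
h(3) = -15 < 0, so the root lies in [2, 3]
h(2.5) = -2.75 < 0, so the root lies in [2, 2.5]
h(2.25) = 1.2188 > 0, so the root lies in [2.25, 2.5]

[2.25, 2.5]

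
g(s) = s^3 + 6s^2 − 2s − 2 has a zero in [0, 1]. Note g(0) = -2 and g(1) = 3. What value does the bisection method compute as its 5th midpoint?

0.71875

s = 0.5 gives g = -1.375, negative; keep [0.5, 1]
s = 0.75 gives g = 0.296875, positive; keep [0.5, 0.75]
s = 0.625 gives g = -0.662109, negative; keep [0.625, 0.75]
s = 0.6875 gives g = -0.2141, negative; keep [0.6875, 0.75]
s = 0.71875 gives g = 0.0334, positive; keep [0.6875, 0.71875]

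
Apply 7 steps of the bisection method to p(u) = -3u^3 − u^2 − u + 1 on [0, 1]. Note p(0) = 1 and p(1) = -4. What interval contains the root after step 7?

p(0.5) = -0.125 < 0, so the root lies in [0, 0.5]
p(0.25) = 0.640625 > 0, so the root lies in [0.25, 0.5]
p(0.375) = 0.326172 > 0, so the root lies in [0.375, 0.5]
p(0.4375) = 0.1199 > 0, so the root lies in [0.4375, 0.5]
p(0.46875) = 0.0025 > 0, so the root lies in [0.46875, 0.5]
p(0.484375) = -0.0599 < 0, so the root lies in [0.46875, 0.484375]
p(0.4765625) = -0.0284 < 0, so the root lies in [0.46875, 0.4765625]

[0.46875, 0.4765625]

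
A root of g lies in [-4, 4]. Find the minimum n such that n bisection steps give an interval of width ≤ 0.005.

11

Width after n steps is 8/2^n. Need 2^n ≥ 8/0.005 = 1600.
2^10 = 1024 < 1600 ≤ 2^11 = 2048, so n = 11.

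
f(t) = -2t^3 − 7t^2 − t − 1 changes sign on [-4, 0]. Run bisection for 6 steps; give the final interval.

[-3.4375, -3.375]

f(-2) = -11 < 0, so the root lies in [-4, -2]
f(-3) = -7 < 0, so the root lies in [-4, -3]
f(-3.5) = 2.5 > 0, so the root lies in [-3.5, -3]
f(-3.25) = -3.0312 < 0, so the root lies in [-3.5, -3.25]
f(-3.375) = -0.4727 < 0, so the root lies in [-3.5, -3.375]
f(-3.4375) = 0.9604 > 0, so the root lies in [-3.4375, -3.375]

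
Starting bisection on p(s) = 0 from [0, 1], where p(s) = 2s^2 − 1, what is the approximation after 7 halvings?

0.7109375

midpoint 0.5: p = -0.5 < 0 → [0.5, 1]
midpoint 0.75: p = 0.125 > 0 → [0.5, 0.75]
midpoint 0.625: p = -0.21875 < 0 → [0.625, 0.75]
midpoint 0.6875: p = -0.0547 < 0 → [0.6875, 0.75]
midpoint 0.71875: p = 0.0332 > 0 → [0.6875, 0.71875]
midpoint 0.703125: p = -0.0112 < 0 → [0.703125, 0.71875]
midpoint 0.7109375: p = 0.0109 > 0 → [0.703125, 0.7109375]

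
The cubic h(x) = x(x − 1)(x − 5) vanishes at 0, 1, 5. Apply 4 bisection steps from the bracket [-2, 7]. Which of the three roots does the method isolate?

midpoint 2.5: h = -9.375 < 0 → [2.5, 7]
midpoint 4.75: h = -4.453125 < 0 → [4.75, 7]
midpoint 5.875: h = 25.060547 > 0 → [4.75, 5.875]
midpoint 5.3125: h = 7.1594 > 0 → [4.75, 5.3125]

5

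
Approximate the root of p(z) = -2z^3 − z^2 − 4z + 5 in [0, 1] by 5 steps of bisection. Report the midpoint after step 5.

0.84375

p(0.5) = 2.5 > 0, so the root lies in [0.5, 1]
p(0.75) = 0.59375 > 0, so the root lies in [0.75, 1]
p(0.875) = -0.605469 < 0, so the root lies in [0.75, 0.875]
p(0.8125) = 0.0171 > 0, so the root lies in [0.8125, 0.875]
p(0.84375) = -0.2883 < 0, so the root lies in [0.8125, 0.84375]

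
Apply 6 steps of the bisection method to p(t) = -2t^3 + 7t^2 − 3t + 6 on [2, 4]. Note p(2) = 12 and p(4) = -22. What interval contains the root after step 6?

[3.3125, 3.34375]

midpoint 3: p = 6 > 0 → [3, 4]
midpoint 3.5: p = -4.5 < 0 → [3, 3.5]
midpoint 3.25: p = 1.53125 > 0 → [3.25, 3.5]
midpoint 3.375: p = -1.2773 < 0 → [3.25, 3.375]
midpoint 3.3125: p = 0.1772 > 0 → [3.3125, 3.375]
midpoint 3.34375: p = -0.5373 < 0 → [3.3125, 3.34375]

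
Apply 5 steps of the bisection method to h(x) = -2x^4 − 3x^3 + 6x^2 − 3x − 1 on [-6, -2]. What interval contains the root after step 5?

m = -4, h(m) = -213 (−); new bracket [-4, -2]
m = -3, h(m) = -19 (−); new bracket [-3, -2]
m = -2.5, h(m) = 12.75 (+); new bracket [-3, -2.5]
m = -2.75, h(m) = 0.6328 (+); new bracket [-3, -2.75]
m = -2.875, h(m) = -8.1313 (−); new bracket [-2.875, -2.75]

[-2.875, -2.75]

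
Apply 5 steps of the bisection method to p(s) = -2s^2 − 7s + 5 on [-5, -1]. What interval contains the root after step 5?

[-4.125, -4]

s = -3 gives p = 8, positive; keep [-5, -3]
s = -4 gives p = 1, positive; keep [-5, -4]
s = -4.5 gives p = -4, negative; keep [-4.5, -4]
s = -4.25 gives p = -1.375, negative; keep [-4.25, -4]
s = -4.125 gives p = -0.1562, negative; keep [-4.125, -4]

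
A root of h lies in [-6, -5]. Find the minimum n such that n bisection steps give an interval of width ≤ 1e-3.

10

Width after n steps is 1/2^n. Need 2^n ≥ 1/1e-3 = 1000.
2^9 = 512 < 1000 ≤ 2^10 = 1024, so n = 10.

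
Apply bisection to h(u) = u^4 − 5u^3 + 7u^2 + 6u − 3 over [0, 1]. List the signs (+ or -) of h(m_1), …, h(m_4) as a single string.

+--+

u = 0.5 gives h = 1.1875, positive; keep [0, 0.5]
u = 0.25 gives h = -1.136719, negative; keep [0.25, 0.5]
u = 0.375 gives h = -0.009521, negative; keep [0.375, 0.5]
u = 0.4375 gives h = 0.5828, positive; keep [0.375, 0.4375]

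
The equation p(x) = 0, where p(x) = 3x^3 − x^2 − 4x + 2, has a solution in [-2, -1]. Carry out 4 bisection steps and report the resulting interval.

[-1.25, -1.1875]

midpoint -1.5: p = -4.375 < 0 → [-1.5, -1]
midpoint -1.25: p = -0.421875 < 0 → [-1.25, -1]
midpoint -1.125: p = 0.962891 > 0 → [-1.25, -1.125]
midpoint -1.1875: p = 0.3162 > 0 → [-1.25, -1.1875]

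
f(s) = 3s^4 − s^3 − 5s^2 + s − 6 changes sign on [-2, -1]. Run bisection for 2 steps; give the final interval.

[-1.75, -1.5]

f(-1.5) = -0.1875 < 0, so the root lies in [-2, -1.5]
f(-1.75) = 10.433594 > 0, so the root lies in [-1.75, -1.5]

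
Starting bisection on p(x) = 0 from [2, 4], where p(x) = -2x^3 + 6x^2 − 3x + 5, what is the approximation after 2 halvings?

2.5

midpoint 3: p = -4 < 0 → [2, 3]
midpoint 2.5: p = 3.75 > 0 → [2.5, 3]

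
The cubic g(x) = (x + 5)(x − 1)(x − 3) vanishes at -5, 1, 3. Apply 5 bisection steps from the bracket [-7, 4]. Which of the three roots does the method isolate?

-5

g(-1.5) = 39.375 > 0, so the root lies in [-7, -1.5]
g(-4.25) = 28.546875 > 0, so the root lies in [-7, -4.25]
g(-5.625) = -35.712891 < 0, so the root lies in [-5.625, -4.25]
g(-4.9375) = 2.9456 > 0, so the root lies in [-5.625, -4.9375]
g(-5.28125) = -14.6297 < 0, so the root lies in [-5.28125, -4.9375]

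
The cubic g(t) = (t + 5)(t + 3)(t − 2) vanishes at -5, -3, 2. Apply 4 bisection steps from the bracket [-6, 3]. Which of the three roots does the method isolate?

m = -1.5, g(m) = -18.375 (−); new bracket [-1.5, 3]
m = 0.75, g(m) = -26.953125 (−); new bracket [0.75, 3]
m = 1.875, g(m) = -4.189453 (−); new bracket [1.875, 3]
m = 2.4375, g(m) = 17.6931 (+); new bracket [1.875, 2.4375]

2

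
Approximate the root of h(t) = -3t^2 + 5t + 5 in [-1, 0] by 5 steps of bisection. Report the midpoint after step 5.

-0.71875

midpoint -0.5: h = 1.75 > 0 → [-1, -0.5]
midpoint -0.75: h = -0.4375 < 0 → [-0.75, -0.5]
midpoint -0.625: h = 0.703125 > 0 → [-0.75, -0.625]
midpoint -0.6875: h = 0.1445 > 0 → [-0.75, -0.6875]
midpoint -0.71875: h = -0.1436 < 0 → [-0.71875, -0.6875]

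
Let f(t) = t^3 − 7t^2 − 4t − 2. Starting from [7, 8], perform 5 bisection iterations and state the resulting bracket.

m = 7.5, f(m) = -3.875 (−); new bracket [7.5, 8]
m = 7.75, f(m) = 12.046875 (+); new bracket [7.5, 7.75]
m = 7.625, f(m) = 3.837891 (+); new bracket [7.5, 7.625]
m = 7.5625, f(m) = -0.0798 (−); new bracket [7.5625, 7.625]
m = 7.59375, f(m) = 1.8636 (+); new bracket [7.5625, 7.59375]

[7.5625, 7.59375]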